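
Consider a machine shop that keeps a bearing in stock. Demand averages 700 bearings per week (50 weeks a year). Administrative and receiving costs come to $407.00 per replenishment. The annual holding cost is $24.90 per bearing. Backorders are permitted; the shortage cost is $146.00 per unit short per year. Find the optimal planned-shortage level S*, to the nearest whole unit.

S* ≈ 169 bearings

Annual demand D = 700 × 50 = 35,000.
With planned backorders, Q* = √(2DS/H) · √((H+B)/B).
√(2DS/H) = √(2 × 35,000 × 407 / 24.9) = 1069.662.
√((H+B)/B) = √((24.9+146)/146) = 1.0819.
Q* ≈ 1157.287.
S* = Q* · H/(H+B) = 1157.287 × 24.9/170.9 ≈ 168.616.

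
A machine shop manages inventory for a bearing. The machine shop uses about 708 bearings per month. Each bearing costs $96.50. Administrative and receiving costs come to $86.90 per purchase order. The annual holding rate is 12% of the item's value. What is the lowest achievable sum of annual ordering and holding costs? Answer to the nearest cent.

Annual demand D = 708 × 12 = 8,496.
Holding cost H = 0.12 × $96.50 = $11.5800 per unit per year.
The optimal lot size = √(2DS/H) = √(2 × 8,496 × 86.9 / 11.58) ≈ 357.09.
At the optimum the two cost components are equal, so total cost = 2·(Q*/2)H = Q*·H.
Minimum total = √(2DSH) = √(2 × 8,496 × 86.9 × 11.58) ≈ 4135.104.

TC* ≈ $4,135.10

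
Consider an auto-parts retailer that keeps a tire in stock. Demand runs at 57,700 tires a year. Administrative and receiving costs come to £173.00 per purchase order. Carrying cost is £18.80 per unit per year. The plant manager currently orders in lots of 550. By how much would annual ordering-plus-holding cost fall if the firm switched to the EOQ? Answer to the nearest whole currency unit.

EOQ = √(2DS/H) = √(2 × 57,700 × 173 / 18.8) ≈ 1030.50.
Cost at Q* = (D/Q*)S + (Q*/2)H = √(2DSH) ≈ £19,373.36.
Cost at Q = 550: (57,700/550)×173 + (550/2)×18.8 = £18,149.27 + £5,170.00 = £23,319.27.
Excess = £23,319.27 − £19,373.36 = £3,945.92.

Extra cost ≈ £3,946 per year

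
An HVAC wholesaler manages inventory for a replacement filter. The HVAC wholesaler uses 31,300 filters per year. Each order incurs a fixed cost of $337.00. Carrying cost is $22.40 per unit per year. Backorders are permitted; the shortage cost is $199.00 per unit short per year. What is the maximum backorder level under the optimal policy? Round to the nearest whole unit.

S* ≈ 104 filters

With planned backorders, Q* = √(2DS/H) · √((H+B)/B).
√(2DS/H) = √(2 × 31,300 × 337 / 22.4) = 970.461.
√((H+B)/B) = √((22.4+199)/199) = 1.0548.
Q* ≈ 1023.624.
S* = Q* · H/(H+B) = 1023.624 × 22.4/221.4 ≈ 103.564.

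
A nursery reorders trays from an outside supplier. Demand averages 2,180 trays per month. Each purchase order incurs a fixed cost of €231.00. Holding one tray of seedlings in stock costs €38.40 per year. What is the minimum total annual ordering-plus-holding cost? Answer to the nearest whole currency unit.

Annual demand D = 2,180 × 12 = 26,160.
Q* = √(2DS/H) = √(2 × 26,160 × 231 / 38.4) ≈ 561.01.
At Q*, ordering cost (D/Q*)S equals holding cost (Q*/2)H, each = √(DSH/2).
Minimum total = √(2DSH) = √(2 × 26,160 × 231 × 38.4) ≈ 21542.965.

TC* ≈ €21,543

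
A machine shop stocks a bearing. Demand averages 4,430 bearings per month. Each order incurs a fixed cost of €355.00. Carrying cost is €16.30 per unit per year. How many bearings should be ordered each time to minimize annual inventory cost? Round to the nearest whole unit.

Annual demand D = 4,430 × 12 = 53,160.
EOQ = √(2DS / H) = √(2 × 53,160 × 355 / 16.3).
= √(37,743,600 / 16.3) = √2,315,558.2822 ≈ 1521.696.

Q* ≈ 1,522 bearings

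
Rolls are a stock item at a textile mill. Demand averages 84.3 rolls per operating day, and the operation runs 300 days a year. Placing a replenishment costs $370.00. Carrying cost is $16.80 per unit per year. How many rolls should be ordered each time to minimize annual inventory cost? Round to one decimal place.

Q* ≈ 1,055.4 rolls

Annual demand D = 84.3 × 300 = 25,290.
EOQ = √(2DS / H) = √(2 × 25,290 × 370 / 16.8).
= √(18,714,600 / 16.8) = √1,113,964.2857 ≈ 1055.445.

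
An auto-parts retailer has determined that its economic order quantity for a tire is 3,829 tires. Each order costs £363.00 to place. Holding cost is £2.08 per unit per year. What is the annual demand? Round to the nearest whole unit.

Invert the EOQ relation Q*² = 2DS/H.
From Q* = √(2DS/H): D = Q*²H / (2S) = 3,829² × 2.08 / (2 × 363) = 42004.657.

D ≈ 42,005 tires per year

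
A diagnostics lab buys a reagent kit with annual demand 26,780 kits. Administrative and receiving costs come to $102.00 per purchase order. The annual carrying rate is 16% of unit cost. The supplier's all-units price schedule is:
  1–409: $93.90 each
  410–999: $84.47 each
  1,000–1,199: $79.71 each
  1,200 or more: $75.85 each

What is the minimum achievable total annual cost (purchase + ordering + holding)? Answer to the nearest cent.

Holding cost per unit per year at price C is H = 0.16·C.
Evaluate total cost at each tier's feasible EOQ or, if the EOQ is below the tier, at the tier's minimum quantity.
Tier 1 ($93.90): EOQ = 603.0 exceeds tier's upper bound 409, so this tier is dominated.
EOQ at $84.47 = 635.8 (feasible in tier 2): TC = 26,780×$84.47 + (26,780/635.8)×102 + (635.8/2)×0.16×$84.47 = $2,270,699.34.
EOQ at $79.71 = 654.5 < 1000, so use break Q=1000: TC = 26,780×$79.71 + (26,780/1000.0)×102 + (1000.0/2)×0.16×$79.71 = $2,143,742.16.
EOQ at $75.85 = 670.9 < 1200, so use break Q=1200: TC = 26,780×$75.85 + (26,780/1200.0)×102 + (1200.0/2)×0.16×$75.85 = $2,040,820.90.
Lowest total cost among the candidates is at Q = 1200.0.

TC* ≈ $2,040,820.90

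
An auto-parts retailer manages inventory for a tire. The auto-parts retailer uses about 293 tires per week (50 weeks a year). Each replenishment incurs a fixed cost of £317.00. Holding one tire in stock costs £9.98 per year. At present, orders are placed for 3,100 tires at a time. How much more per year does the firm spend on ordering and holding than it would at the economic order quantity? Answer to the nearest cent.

Annual demand D = 293 × 50 = 14,650.
EOQ = √(2DS/H) = √(2 × 14,650 × 317 / 9.98) ≈ 964.71.
Cost at Q* = (D/Q*)S + (Q*/2)H = √(2DSH) ≈ £9,627.84.
Cost at Q = 3,100: (14,650/3,100)×317 + (3,100/2)×9.98 = £1,498.08 + £15,469.00 = £16,967.08.
Excess = £16,967.08 − £9,627.84 = £7,339.24.

Extra cost ≈ £7,339.24 per year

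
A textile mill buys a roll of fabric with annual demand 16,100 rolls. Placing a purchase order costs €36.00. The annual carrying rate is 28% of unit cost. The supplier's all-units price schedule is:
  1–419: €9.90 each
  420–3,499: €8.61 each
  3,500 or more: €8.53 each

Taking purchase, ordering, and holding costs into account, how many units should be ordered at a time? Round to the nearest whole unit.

Q* ≈ 693 rolls

Holding cost per unit per year at price C is H = 0.28·C.
Candidates are each tier's EOQ (if it falls in that tier) and each price-break quantity.
Tier 1 (€9.90): EOQ = 646.7 exceeds tier's upper bound 419, so this tier is dominated.
EOQ at €8.61 = 693.4 (feasible in tier 2): TC = 16,100×€8.61 + (16,100/693.4)×36 + (693.4/2)×0.28×€8.61 = €140,292.71.
EOQ at €8.53 = 696.7 < 3500, so use break Q=3500: TC = 16,100×€8.53 + (16,100/3500.0)×36 + (3500.0/2)×0.28×€8.53 = €141,678.30.
Lowest total cost is €140,292.71 at Q = 693.4.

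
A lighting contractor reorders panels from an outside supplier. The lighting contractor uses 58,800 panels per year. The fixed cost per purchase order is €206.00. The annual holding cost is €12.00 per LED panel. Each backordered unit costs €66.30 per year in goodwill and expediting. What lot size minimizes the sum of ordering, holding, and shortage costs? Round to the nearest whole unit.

Q* ≈ 1,544 panels

With planned backorders, Q* = √(2DS/H) · √((H+B)/B).
√(2DS/H) = √(2 × 58,800 × 206 / 12) = 1420.845.
√((H+B)/B) = √((12+66.3)/66.3) = 1.0867.
Q* ≈ 1544.083.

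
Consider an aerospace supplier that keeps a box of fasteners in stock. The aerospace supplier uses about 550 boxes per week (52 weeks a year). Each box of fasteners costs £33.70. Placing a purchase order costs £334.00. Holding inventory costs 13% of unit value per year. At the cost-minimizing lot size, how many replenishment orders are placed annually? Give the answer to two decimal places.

Annual demand D = 550 × 52 = 28,600.
Holding cost H = 0.13 × £33.70 = £4.3810 per unit per year.
The optimal lot size = √(2DS/H) = √(2 × 28,600 × 334 / 4.381) ≈ 2088.26.
Orders per year = D / Q* = 28,600 / 2088.26 ≈ 13.696.

N ≈ 13.70 orders per year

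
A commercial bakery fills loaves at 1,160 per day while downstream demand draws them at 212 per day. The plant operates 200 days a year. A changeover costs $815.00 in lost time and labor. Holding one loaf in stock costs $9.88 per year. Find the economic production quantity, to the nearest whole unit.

Annual demand D = 212 × 200 = 42,400.
Production build-up factor (1 − d/p) = 1 − 212/1,160 = 0.8172.
Q* = √(2DS / (H(1 − d/p))) = √(2 × 42,400 × 815 / (9.88 × 0.8172)).
= √(69,112,000 / 8.0743) ≈ 2925.655.

Q* ≈ 2,926 loaves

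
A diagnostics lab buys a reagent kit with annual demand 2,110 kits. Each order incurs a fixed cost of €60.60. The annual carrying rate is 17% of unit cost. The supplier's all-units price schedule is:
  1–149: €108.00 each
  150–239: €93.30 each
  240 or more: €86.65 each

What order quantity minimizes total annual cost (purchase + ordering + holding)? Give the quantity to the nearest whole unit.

Q* ≈ 240 kits

Holding cost per unit per year at price C is H = 0.17·C.
Evaluate total cost at each tier's feasible EOQ or, if the EOQ is below the tier, at the tier's minimum quantity.
EOQ at €108.00 = 118.0 (feasible in tier 1): TC = 2,110×€108.00 + (2,110/118.0)×60.6 + (118.0/2)×0.17×€108.00 = €230,046.85.
EOQ at €93.30 = 127.0 < 150, so use break Q=150: TC = 2,110×€93.30 + (2,110/150.0)×60.6 + (150.0/2)×0.17×€93.30 = €198,905.02.
EOQ at €86.65 = 131.8 < 240, so use break Q=240: TC = 2,110×€86.65 + (2,110/240.0)×60.6 + (240.0/2)×0.17×€86.65 = €185,131.93.
Lowest total cost is €185,131.93 at Q = 240.0.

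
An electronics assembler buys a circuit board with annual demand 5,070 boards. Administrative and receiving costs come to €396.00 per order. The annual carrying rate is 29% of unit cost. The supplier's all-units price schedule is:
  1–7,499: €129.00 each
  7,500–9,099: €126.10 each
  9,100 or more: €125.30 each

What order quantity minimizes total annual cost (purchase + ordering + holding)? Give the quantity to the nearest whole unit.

Holding cost per unit per year at price C is H = 0.29·C.
For each price level, check whether its EOQ is feasible; otherwise the best quantity at that price is the breakpoint.
EOQ at €129.00 = 327.6 (feasible in tier 1): TC = 5,070×€129.00 + (5,070/327.6)×396 + (327.6/2)×0.29×€129.00 = €666,286.33.
EOQ at €126.10 = 331.4 < 7500, so use break Q=7500: TC = 5,070×€126.10 + (5,070/7500.0)×396 + (7500.0/2)×0.29×€126.10 = €776,728.45.
EOQ at €125.30 = 332.4 < 9100, so use break Q=9100: TC = 5,070×€125.30 + (5,070/9100.0)×396 + (9100.0/2)×0.29×€125.30 = €800,824.98.
Lowest total cost is €666,286.33 at Q = 327.6.

Q* ≈ 328 boards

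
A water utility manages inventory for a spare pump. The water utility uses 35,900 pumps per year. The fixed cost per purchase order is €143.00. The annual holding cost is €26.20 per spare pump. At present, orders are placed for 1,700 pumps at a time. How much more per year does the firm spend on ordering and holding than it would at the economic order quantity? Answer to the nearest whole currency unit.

EOQ = √(2DS/H) = √(2 × 35,900 × 143 / 26.2) ≈ 626.01.
Cost at Q* = (D/Q*)S + (Q*/2)H = √(2DSH) ≈ €16,401.40.
Cost at Q = 1,700: (35,900/1,700)×143 + (1,700/2)×26.2 = €3,019.82 + €22,270.00 = €25,289.82.
Excess = €25,289.82 − €16,401.40 = €8,888.42.

Extra cost ≈ €8,888 per year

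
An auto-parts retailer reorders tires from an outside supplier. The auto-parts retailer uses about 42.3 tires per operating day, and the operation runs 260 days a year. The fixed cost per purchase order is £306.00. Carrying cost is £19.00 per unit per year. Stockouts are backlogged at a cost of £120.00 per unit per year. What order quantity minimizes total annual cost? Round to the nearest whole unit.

Annual demand D = 42.3 × 260 = 10,998.
With planned backorders, Q* = √(2DS/H) · √((H+B)/B).
√(2DS/H) = √(2 × 10,998 × 306 / 19) = 595.190.
√((H+B)/B) = √((19+120)/120) = 1.0763.
Q* ≈ 640.579.

Q* ≈ 641 tires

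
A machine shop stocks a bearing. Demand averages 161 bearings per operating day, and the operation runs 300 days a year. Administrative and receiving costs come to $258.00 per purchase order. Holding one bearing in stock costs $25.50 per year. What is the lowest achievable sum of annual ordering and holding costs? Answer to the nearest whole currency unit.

TC* ≈ $25,210

Annual demand D = 161 × 300 = 48,300.
EOQ = √(2DS/H) = √(2 × 48,300 × 258 / 25.5) ≈ 988.62.
At the optimum the two cost components are equal, so total cost = 2·(Q*/2)H = Q*·H.
Minimum total = √(2DSH) = √(2 × 48,300 × 258 × 25.5) ≈ 25209.748.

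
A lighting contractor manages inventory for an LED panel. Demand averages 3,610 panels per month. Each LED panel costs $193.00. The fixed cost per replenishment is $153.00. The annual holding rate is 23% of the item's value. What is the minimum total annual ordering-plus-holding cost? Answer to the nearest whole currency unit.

Annual demand D = 3,610 × 12 = 43,320.
Holding cost H = 0.23 × $193.00 = $44.3900 per unit per year.
EOQ = √(2DS/H) = √(2 × 43,320 × 153 / 44.39) ≈ 546.47.
At the optimum the two cost components are equal, so total cost = 2·(Q*/2)H = Q*·H.
Minimum total = √(2DSH) = √(2 × 43,320 × 153 × 44.39) ≈ 24257.582.

TC* ≈ $24,258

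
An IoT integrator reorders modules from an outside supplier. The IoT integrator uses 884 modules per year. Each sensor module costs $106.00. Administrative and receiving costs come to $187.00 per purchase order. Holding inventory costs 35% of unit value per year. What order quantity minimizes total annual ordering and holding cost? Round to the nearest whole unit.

Q* ≈ 94 modules

Holding cost H = 0.35 × $106.00 = $37.1000 per unit per year.
EOQ = √(2DS / H) = √(2 × 884 × 187 / 37.1).
= √(330,616 / 37.1) = √8,911.4825 ≈ 94.401.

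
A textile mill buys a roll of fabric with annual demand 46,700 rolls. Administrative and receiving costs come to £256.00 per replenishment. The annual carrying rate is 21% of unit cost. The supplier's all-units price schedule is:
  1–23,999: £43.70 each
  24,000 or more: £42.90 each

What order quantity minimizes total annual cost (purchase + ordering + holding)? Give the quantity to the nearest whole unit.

Q* ≈ 1,614 rolls

Holding cost per unit per year at price C is H = 0.21·C.
Evaluate total cost at each tier's feasible EOQ or, if the EOQ is below the tier, at the tier's minimum quantity.
EOQ at £43.70 = 1614.1 (feasible in tier 1): TC = 46,700×£43.70 + (46,700/1614.1)×256 + (1614.1/2)×0.21×£43.70 = £2,055,603.03.
EOQ at £42.90 = 1629.1 < 24000, so use break Q=24000: TC = 46,700×£42.90 + (46,700/24000.0)×256 + (24000.0/2)×0.21×£42.90 = £2,112,036.13.
Lowest total cost is £2,055,603.03 at Q = 1614.1.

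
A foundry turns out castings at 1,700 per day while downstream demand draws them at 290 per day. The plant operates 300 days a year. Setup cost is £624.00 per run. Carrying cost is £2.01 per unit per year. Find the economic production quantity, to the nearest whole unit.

Annual demand D = 290 × 300 = 87,000.
Production build-up factor (1 − d/p) = 1 − 290/1,700 = 0.8294.
Q* = √(2DS / (H(1 − d/p))) = √(2 × 87,000 × 624 / (2.01 × 0.8294)).
= √(108,576,000 / 1.6671) ≈ 8070.191.

Q* ≈ 8,070 castings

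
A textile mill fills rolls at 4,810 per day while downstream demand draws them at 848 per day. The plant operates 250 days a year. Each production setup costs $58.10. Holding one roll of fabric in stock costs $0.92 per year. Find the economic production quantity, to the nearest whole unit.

Q* ≈ 5,702 rolls

Annual demand D = 848 × 250 = 212,000.
Production build-up factor (1 − d/p) = 1 − 848/4,810 = 0.8237.
Q* = √(2DS / (H(1 − d/p))) = √(2 × 212,000 × 58.1 / (0.92 × 0.8237)).
= √(24,634,400 / 0.7578) ≈ 5701.543.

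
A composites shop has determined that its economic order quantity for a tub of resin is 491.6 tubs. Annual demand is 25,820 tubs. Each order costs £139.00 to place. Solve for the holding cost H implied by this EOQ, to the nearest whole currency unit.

H ≈ £30

The basic EOQ model gives Q* = √(2DS/H); rearrange for the unknown.
From Q* = √(2DS/H): H = 2DS / Q*² = 2 × 25,820 × 139 / 491.6² = 29.7014.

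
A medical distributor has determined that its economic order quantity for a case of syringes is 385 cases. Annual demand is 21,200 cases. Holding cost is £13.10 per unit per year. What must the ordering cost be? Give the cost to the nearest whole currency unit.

S ≈ £46

Squaring Q* = √(2DS/H) gives Q*² = 2DS/H.
From Q* = √(2DS/H): S = Q*²H / (2D) = 385² × 13.1 / (2 × 21,200) = 45.7959.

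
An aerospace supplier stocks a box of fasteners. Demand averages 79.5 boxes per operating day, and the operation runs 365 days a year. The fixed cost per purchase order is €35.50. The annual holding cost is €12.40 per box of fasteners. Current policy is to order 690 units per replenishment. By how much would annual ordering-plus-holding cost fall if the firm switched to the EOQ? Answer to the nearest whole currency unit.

Annual demand D = 79.5 × 365 = 29,017.5.
EOQ = √(2DS/H) = √(2 × 29,017.5 × 35.5 / 12.4) ≈ 407.61.
Cost at Q* = (D/Q*)S + (Q*/2)H = √(2DSH) ≈ €5,054.40.
Cost at Q = 690: (29,017.5/690)×35.5 + (690/2)×12.4 = €1,492.93 + €4,278.00 = €5,770.93.
Excess = €5,770.93 − €5,054.40 = €716.52.

Extra cost ≈ €717 per year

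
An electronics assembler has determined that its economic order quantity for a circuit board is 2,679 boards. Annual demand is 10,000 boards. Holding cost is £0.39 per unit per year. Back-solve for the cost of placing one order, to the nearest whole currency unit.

S ≈ £140

Invert the EOQ relation Q*² = 2DS/H.
From Q* = √(2DS/H): S = Q*²H / (2D) = 2,679² × 0.39 / (2 × 10,000) = 139.9523.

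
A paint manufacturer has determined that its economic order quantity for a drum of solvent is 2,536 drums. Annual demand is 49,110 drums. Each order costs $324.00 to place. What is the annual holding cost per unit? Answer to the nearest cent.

Squaring Q* = √(2DS/H) gives Q*² = 2DS/H.
From Q* = √(2DS/H): H = 2DS / Q*² = 2 × 49,110 × 324 / 2,536² = 4.9482.

H ≈ $4.95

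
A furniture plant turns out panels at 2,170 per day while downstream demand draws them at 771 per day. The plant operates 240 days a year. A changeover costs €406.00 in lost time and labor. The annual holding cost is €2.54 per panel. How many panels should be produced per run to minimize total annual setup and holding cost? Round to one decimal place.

Q* ≈ 9,578.9 panels

Annual demand D = 771 × 240 = 185,040.
Production build-up factor (1 − d/p) = 1 − 771/2,170 = 0.6447.
Q* = √(2DS / (H(1 − d/p))) = √(2 × 185,040 × 406 / (2.54 × 0.6447)).
= √(150,252,480 / 1.6375) ≈ 9578.885.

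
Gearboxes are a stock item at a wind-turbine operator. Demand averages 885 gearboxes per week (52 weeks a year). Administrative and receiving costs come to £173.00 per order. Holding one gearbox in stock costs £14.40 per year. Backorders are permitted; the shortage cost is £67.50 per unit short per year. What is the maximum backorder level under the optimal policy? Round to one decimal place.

S* ≈ 203.7 gearboxes

Annual demand D = 885 × 52 = 46,020.
With planned backorders, Q* = √(2DS/H) · √((H+B)/B).
√(2DS/H) = √(2 × 46,020 × 173 / 14.4) = 1051.550.
√((H+B)/B) = √((14.4+67.5)/67.5) = 1.1015.
Q* ≈ 1158.298.
S* = Q* · H/(H+B) = 1158.298 × 14.4/81.9 ≈ 203.657.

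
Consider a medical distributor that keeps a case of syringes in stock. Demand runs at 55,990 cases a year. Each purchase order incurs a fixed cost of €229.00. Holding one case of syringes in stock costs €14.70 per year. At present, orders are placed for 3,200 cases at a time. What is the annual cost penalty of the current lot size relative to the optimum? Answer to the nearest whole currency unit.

EOQ = √(2DS/H) = √(2 × 55,990 × 229 / 14.7) ≈ 1320.78.
Cost at Q* = (D/Q*)S + (Q*/2)H = √(2DSH) ≈ €19,415.41.
Cost at Q = 3,200: (55,990/3,200)×229 + (3,200/2)×14.7 = €4,006.78 + €23,520.00 = €27,526.78.
Excess = €27,526.78 − €19,415.41 = €8,111.37.

Extra cost ≈ €8,111 per year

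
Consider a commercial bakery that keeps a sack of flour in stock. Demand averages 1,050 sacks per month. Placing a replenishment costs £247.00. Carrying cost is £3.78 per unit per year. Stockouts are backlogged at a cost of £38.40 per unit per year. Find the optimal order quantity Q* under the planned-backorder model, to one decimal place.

Annual demand D = 1,050 × 12 = 12,600.
With planned backorders, Q* = √(2DS/H) · √((H+B)/B).
√(2DS/H) = √(2 × 12,600 × 247 / 3.78) = 1283.225.
√((H+B)/B) = √((3.78+38.4)/38.4) = 1.0481.
Q* ≈ 1344.902.

Q* ≈ 1,344.9 sacks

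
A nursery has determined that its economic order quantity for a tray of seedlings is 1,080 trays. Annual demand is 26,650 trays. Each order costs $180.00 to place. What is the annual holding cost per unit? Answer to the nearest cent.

The basic EOQ model gives Q* = √(2DS/H); rearrange for the unknown.
From Q* = √(2DS/H): H = 2DS / Q*² = 2 × 26,650 × 180 / 1,080² = 8.2253.

H ≈ $8.23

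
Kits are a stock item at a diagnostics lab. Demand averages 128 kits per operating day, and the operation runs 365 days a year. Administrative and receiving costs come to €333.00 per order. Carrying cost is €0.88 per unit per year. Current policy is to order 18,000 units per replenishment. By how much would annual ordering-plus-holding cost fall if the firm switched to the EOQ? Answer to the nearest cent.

Extra cost ≈ €3,551.57 per year

Annual demand D = 128 × 365 = 46,720.
EOQ = √(2DS/H) = √(2 × 46,720 × 333 / 0.88) ≈ 5946.31.
Cost at Q* = (D/Q*)S + (Q*/2)H = √(2DSH) ≈ €5,232.75.
Cost at Q = 18,000: (46,720/18,000)×333 + (18,000/2)×0.88 = €864.32 + €7,920.00 = €8,784.32.
Excess = €8,784.32 − €5,232.75 = €3,551.57.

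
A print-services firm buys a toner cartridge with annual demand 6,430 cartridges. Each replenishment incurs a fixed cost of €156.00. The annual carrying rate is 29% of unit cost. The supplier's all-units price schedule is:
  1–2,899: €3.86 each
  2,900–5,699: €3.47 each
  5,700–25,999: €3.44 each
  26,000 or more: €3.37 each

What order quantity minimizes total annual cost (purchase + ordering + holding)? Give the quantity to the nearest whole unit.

Q* ≈ 2,900 cartridges

Holding cost per unit per year at price C is H = 0.29·C.
Evaluate total cost at each tier's feasible EOQ or, if the EOQ is below the tier, at the tier's minimum quantity.
EOQ at €3.86 = 1338.7 (feasible in tier 1): TC = 6,430×€3.86 + (6,430/1338.7)×156 + (1338.7/2)×0.29×€3.86 = €26,318.36.
EOQ at €3.47 = 1411.9 < 2900, so use break Q=2900: TC = 6,430×€3.47 + (6,430/2900.0)×156 + (2900.0/2)×0.29×€3.47 = €24,117.12.
EOQ at €3.44 = 1418.1 < 5700, so use break Q=5700: TC = 6,430×€3.44 + (6,430/5700.0)×156 + (5700.0/2)×0.29×€3.44 = €25,138.34.
EOQ at €3.37 = 1432.7 < 26000, so use break Q=26000: TC = 6,430×€3.37 + (6,430/26000.0)×156 + (26000.0/2)×0.29×€3.37 = €34,412.58.
Lowest total cost is €24,117.12 at Q = 2900.0.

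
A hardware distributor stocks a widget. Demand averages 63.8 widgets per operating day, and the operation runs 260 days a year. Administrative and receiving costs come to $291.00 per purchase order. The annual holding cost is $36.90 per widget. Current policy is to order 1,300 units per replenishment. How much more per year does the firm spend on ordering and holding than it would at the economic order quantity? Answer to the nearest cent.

Annual demand D = 63.8 × 260 = 16,588.
EOQ = √(2DS/H) = √(2 × 16,588 × 291 / 36.9) ≈ 511.50.
Cost at Q* = (D/Q*)S + (Q*/2)H = √(2DSH) ≈ $18,874.34.
Cost at Q = 1,300: (16,588/1,300)×291 + (1,300/2)×36.9 = $3,713.16 + $23,985.00 = $27,698.16.
Excess = $27,698.16 − $18,874.34 = $8,823.82.

Extra cost ≈ $8,823.82 per year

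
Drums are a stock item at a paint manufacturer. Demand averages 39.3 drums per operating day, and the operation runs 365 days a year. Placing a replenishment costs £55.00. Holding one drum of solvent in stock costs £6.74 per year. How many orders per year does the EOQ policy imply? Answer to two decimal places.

Annual demand D = 39.3 × 365 = 14,344.5.
The optimal lot size = √(2DS/H) = √(2 × 14,344.5 × 55 / 6.74) ≈ 483.85.
Orders per year = D / Q* = 14,344.5 / 483.85 ≈ 29.647.

N ≈ 29.65 orders per year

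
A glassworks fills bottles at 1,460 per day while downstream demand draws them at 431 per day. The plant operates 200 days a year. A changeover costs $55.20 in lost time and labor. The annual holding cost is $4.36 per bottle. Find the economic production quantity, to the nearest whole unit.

Q* ≈ 1,760 bottles

Annual demand D = 431 × 200 = 86,200.
Production build-up factor (1 − d/p) = 1 − 431/1,460 = 0.7048.
Q* = √(2DS / (H(1 − d/p))) = √(2 × 86,200 × 55.2 / (4.36 × 0.7048)).
= √(9,516,480 / 3.0729) ≈ 1759.801.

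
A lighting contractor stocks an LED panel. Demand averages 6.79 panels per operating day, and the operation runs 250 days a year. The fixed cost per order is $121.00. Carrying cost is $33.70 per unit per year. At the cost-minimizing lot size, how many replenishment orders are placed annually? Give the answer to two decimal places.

Annual demand D = 6.79 × 250 = 1,697.5.
The optimal lot size = √(2DS/H) = √(2 × 1,697.5 × 121 / 33.7) ≈ 110.41.
Orders per year = D / Q* = 1,697.5 / 110.41 ≈ 15.375.

N ≈ 15.37 orders per year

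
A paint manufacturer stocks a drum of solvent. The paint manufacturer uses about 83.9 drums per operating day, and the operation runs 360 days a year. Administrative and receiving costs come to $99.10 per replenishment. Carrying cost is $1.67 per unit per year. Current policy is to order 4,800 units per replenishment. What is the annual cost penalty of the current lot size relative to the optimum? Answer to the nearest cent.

Annual demand D = 83.9 × 360 = 30,204.
EOQ = √(2DS/H) = √(2 × 30,204 × 99.1 / 1.67) ≈ 1893.33.
Cost at Q* = (D/Q*)S + (Q*/2)H = √(2DSH) ≈ $3,161.86.
Cost at Q = 4,800: (30,204/4,800)×99.1 + (4,800/2)×1.67 = $623.59 + $4,008.00 = $4,631.59.
Excess = $4,631.59 − $3,161.86 = $1,469.73.

Extra cost ≈ $1,469.73 per year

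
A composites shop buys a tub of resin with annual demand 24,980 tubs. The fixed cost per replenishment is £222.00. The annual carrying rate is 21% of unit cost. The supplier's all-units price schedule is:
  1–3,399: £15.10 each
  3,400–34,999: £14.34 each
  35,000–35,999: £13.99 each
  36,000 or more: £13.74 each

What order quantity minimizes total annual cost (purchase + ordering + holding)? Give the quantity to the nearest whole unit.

Holding cost per unit per year at price C is H = 0.21·C.
For each price level, check whether its EOQ is feasible; otherwise the best quantity at that price is the breakpoint.
EOQ at £15.10 = 1870.2 (feasible in tier 1): TC = 24,980×£15.10 + (24,980/1870.2)×222 + (1870.2/2)×0.21×£15.10 = £383,128.43.
EOQ at £14.34 = 1919.1 < 3400, so use break Q=3400: TC = 24,980×£14.34 + (24,980/3400.0)×222 + (3400.0/2)×0.21×£14.34 = £364,963.63.
EOQ at £13.99 = 1943.0 < 35000, so use break Q=35000: TC = 24,980×£13.99 + (24,980/35000.0)×222 + (35000.0/2)×0.21×£13.99 = £401,041.89.
EOQ at £13.74 = 1960.6 < 36000, so use break Q=36000: TC = 24,980×£13.74 + (24,980/36000.0)×222 + (36000.0/2)×0.21×£13.74 = £395,316.44.
Lowest total cost is £364,963.63 at Q = 3400.0.

Q* ≈ 3,400 tubs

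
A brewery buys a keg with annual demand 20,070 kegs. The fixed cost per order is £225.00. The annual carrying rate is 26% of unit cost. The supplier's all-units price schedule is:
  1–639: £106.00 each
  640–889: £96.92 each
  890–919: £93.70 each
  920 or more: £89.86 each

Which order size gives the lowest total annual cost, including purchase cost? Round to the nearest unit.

Holding cost per unit per year at price C is H = 0.26·C.
Candidates are each tier's EOQ (if it falls in that tier) and each price-break quantity.
EOQ at £106.00 = 572.5 (feasible in tier 1): TC = 20,070×£106.00 + (20,070/572.5)×225 + (572.5/2)×0.26×£106.00 = £2,143,196.82.
EOQ at £96.92 = 598.7 < 640, so use break Q=640: TC = 20,070×£96.92 + (20,070/640.0)×225 + (640.0/2)×0.26×£96.92 = £1,960,304.00.
EOQ at £93.70 = 608.9 < 890, so use break Q=890: TC = 20,070×£93.70 + (20,070/890.0)×225 + (890.0/2)×0.26×£93.70 = £1,896,473.97.
EOQ at £89.86 = 621.7 < 920, so use break Q=920: TC = 20,070×£89.86 + (20,070/920.0)×225 + (920.0/2)×0.26×£89.86 = £1,819,145.88.
Lowest total cost is £1,819,145.88 at Q = 920.0.

Q* ≈ 920 kegs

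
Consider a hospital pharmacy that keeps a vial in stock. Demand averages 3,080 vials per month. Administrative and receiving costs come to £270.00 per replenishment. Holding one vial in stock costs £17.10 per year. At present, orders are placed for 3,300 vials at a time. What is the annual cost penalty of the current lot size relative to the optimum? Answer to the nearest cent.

Annual demand D = 3,080 × 12 = 36,960.
EOQ = √(2DS/H) = √(2 × 36,960 × 270 / 17.1) ≈ 1080.35.
Cost at Q* = (D/Q*)S + (Q*/2)H = √(2DSH) ≈ £18,474.00.
Cost at Q = 3,300: (36,960/3,300)×270 + (3,300/2)×17.1 = £3,024.00 + £28,215.00 = £31,239.00.
Excess = £31,239.00 − £18,474.00 = £12,765.00.

Extra cost ≈ £12,765.00 per year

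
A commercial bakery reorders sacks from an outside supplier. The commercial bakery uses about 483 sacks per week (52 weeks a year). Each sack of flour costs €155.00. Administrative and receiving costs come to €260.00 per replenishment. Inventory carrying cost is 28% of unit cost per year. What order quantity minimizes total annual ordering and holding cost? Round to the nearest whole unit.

Q* ≈ 549 sacks

Annual demand D = 483 × 52 = 25,116.
Holding cost H = 0.28 × €155.00 = €43.4000 per unit per year.
EOQ = √(2DS / H) = √(2 × 25,116 × 260 / 43.4).
= √(13,060,320 / 43.4) = √300,929.0323 ≈ 548.570.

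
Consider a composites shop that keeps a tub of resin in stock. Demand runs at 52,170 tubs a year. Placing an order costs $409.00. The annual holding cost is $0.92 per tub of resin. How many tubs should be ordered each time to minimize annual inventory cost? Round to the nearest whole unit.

EOQ = √(2DS / H) = √(2 × 52,170 × 409 / 0.92).
= √(42,675,060 / 0.92) = √46,385,934.7826 ≈ 6810.722.

Q* ≈ 6,811 tubs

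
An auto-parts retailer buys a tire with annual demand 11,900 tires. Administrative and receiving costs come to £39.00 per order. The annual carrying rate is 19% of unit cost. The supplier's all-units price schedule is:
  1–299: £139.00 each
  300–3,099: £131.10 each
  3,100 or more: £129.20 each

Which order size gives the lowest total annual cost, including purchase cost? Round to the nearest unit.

Q* ≈ 300 tires

Holding cost per unit per year at price C is H = 0.19·C.
Evaluate total cost at each tier's feasible EOQ or, if the EOQ is below the tier, at the tier's minimum quantity.
EOQ at £139.00 = 187.5 (feasible in tier 1): TC = 11,900×£139.00 + (11,900/187.5)×39 + (187.5/2)×0.19×£139.00 = £1,659,051.14.
EOQ at £131.10 = 193.0 < 300, so use break Q=300: TC = 11,900×£131.10 + (11,900/300.0)×39 + (300.0/2)×0.19×£131.10 = £1,565,373.35.
EOQ at £129.20 = 194.5 < 3100, so use break Q=3100: TC = 11,900×£129.20 + (11,900/3100.0)×39 + (3100.0/2)×0.19×£129.20 = £1,575,679.11.
Lowest total cost is £1,565,373.35 at Q = 300.0.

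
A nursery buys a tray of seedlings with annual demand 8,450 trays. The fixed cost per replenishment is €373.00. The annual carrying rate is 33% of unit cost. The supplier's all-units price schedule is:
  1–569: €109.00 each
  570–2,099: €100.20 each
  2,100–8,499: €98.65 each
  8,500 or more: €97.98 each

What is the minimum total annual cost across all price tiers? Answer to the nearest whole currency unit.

Holding cost per unit per year at price C is H = 0.33·C.
For each price level, check whether its EOQ is feasible; otherwise the best quantity at that price is the breakpoint.
EOQ at €109.00 = 418.6 (feasible in tier 1): TC = 8,450×€109.00 + (8,450/418.6)×373 + (418.6/2)×0.33×€109.00 = €936,108.02.
EOQ at €100.20 = 436.6 < 570, so use break Q=570: TC = 8,450×€100.20 + (8,450/570.0)×373 + (570.0/2)×0.33×€100.20 = €861,643.37.
EOQ at €98.65 = 440.0 < 2100, so use break Q=2100: TC = 8,450×€98.65 + (8,450/2100.0)×373 + (2100.0/2)×0.33×€98.65 = €869,275.61.
EOQ at €97.98 = 441.5 < 8500, so use break Q=8500: TC = 8,450×€97.98 + (8,450/8500.0)×373 + (8500.0/2)×0.33×€97.98 = €965,718.76.
Lowest total cost among the candidates is at Q = 570.0.

TC* ≈ €861,643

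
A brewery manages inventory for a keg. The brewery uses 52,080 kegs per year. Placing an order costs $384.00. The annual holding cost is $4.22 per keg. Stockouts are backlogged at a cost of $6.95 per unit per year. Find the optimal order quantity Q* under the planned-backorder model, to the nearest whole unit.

Q* ≈ 3,903 kegs

With planned backorders, Q* = √(2DS/H) · √((H+B)/B).
√(2DS/H) = √(2 × 52,080 × 384 / 4.22) = 3078.647.
√((H+B)/B) = √((4.22+6.95)/6.95) = 1.2678.
Q* ≈ 3902.960.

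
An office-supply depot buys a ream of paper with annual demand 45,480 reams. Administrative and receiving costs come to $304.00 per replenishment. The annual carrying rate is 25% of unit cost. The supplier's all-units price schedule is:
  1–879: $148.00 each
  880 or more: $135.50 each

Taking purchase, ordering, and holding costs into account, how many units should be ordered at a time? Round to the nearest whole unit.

Holding cost per unit per year at price C is H = 0.25·C.
Candidates are each tier's EOQ (if it falls in that tier) and each price-break quantity.
EOQ at $148.00 = 864.5 (feasible in tier 1): TC = 45,480×$148.00 + (45,480/864.5)×304 + (864.5/2)×0.25×$148.00 = $6,763,026.22.
EOQ at $135.50 = 903.5 (feasible in tier 2): TC = 45,480×$135.50 + (45,480/903.5)×304 + (903.5/2)×0.25×$135.50 = $6,193,145.65.
Lowest total cost is $6,193,145.65 at Q = 903.5.

Q* ≈ 903 reams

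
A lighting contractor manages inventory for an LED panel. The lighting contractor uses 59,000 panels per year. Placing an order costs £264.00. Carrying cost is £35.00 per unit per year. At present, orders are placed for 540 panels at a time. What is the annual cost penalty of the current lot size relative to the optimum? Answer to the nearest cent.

Extra cost ≈ £5,274.45 per year

EOQ = √(2DS/H) = √(2 × 59,000 × 264 / 35) ≈ 943.43.
Cost at Q* = (D/Q*)S + (Q*/2)H = √(2DSH) ≈ £33,019.99.
Cost at Q = 540: (59,000/540)×264 + (540/2)×35 = £28,844.44 + £9,450.00 = £38,294.44.
Excess = £38,294.44 − £33,019.99 = £5,274.45.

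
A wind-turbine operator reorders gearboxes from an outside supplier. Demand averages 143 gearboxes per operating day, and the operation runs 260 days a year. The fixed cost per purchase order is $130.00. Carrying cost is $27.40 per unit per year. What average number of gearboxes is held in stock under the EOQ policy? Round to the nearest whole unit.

Annual demand D = 143 × 260 = 37,180.
EOQ = √(2DS/H) = √(2 × 37,180 × 130 / 27.4) ≈ 593.97.
Average inventory = Q*/2 ≈ 593.97 / 2 = 296.986.

Average inventory ≈ 297 gearboxes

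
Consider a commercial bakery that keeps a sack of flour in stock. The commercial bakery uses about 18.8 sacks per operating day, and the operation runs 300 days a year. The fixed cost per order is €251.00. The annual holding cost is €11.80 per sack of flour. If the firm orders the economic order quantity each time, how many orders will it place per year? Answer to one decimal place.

Annual demand D = 18.8 × 300 = 5,640.
EOQ = √(2DS/H) = √(2 × 5,640 × 251 / 11.8) ≈ 489.84.
Orders per year = D / Q* = 5,640 / 489.84 ≈ 11.514.

N ≈ 11.5 orders per year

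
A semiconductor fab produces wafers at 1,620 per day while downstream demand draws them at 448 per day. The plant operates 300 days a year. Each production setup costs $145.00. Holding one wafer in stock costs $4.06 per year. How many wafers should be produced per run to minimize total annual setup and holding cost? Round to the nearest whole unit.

Annual demand D = 448 × 300 = 134,400.
Production build-up factor (1 − d/p) = 1 − 448/1,620 = 0.7235.
Q* = √(2DS / (H(1 − d/p))) = √(2 × 134,400 × 145 / (4.06 × 0.7235)).
= √(38,976,000 / 2.9372) ≈ 3642.750.

Q* ≈ 3,643 wafers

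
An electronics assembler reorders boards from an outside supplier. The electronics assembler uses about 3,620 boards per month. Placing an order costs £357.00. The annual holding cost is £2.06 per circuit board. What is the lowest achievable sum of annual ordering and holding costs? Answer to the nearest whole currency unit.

Annual demand D = 3,620 × 12 = 43,440.
EOQ = √(2DS/H) = √(2 × 43,440 × 357 / 2.06) ≈ 3880.26.
At Q*, ordering cost (D/Q*)S equals holding cost (Q*/2)H, each = √(DSH/2).
Minimum total = √(2DSH) = √(2 × 43,440 × 357 × 2.06) ≈ 7993.328.

TC* ≈ £7,993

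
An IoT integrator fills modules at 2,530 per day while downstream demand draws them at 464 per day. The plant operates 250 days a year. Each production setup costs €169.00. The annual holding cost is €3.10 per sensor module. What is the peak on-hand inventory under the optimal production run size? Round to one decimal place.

I_max ≈ 3,213.7 modules

Annual demand D = 464 × 250 = 116,000.
Production build-up factor (1 − d/p) = 1 − 464/2,530 = 0.8166.
Q* = √(2DS / (H(1 − d/p))) = √(2 × 116,000 × 169 / (3.1 × 0.8166)).
= √(39,208,000 / 2.5315) ≈ 3935.515.
Maximum inventory = Q*(1 − d/p) = 3935.515 × 0.8166 ≈ 3213.745.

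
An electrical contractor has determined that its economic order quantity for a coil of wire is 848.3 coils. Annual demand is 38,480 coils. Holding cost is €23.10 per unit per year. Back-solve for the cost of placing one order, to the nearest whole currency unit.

The basic EOQ model gives Q* = √(2DS/H); rearrange for the unknown.
From Q* = √(2DS/H): S = Q*²H / (2D) = 848.3² × 23.1 / (2 × 38,480) = 215.9961.

S ≈ €216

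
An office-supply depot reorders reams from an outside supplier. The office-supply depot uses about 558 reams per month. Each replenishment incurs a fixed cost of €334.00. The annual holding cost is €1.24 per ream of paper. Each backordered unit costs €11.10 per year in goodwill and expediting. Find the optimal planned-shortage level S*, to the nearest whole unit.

Annual demand D = 558 × 12 = 6,696.
With planned backorders, Q* = √(2DS/H) · √((H+B)/B).
√(2DS/H) = √(2 × 6,696 × 334 / 1.24) = 1899.263.
√((H+B)/B) = √((1.24+11.1)/11.1) = 1.0544.
Q* ≈ 2002.540.
S* = Q* · H/(H+B) = 2002.540 × 1.24/12.34 ≈ 201.228.

S* ≈ 201 reams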